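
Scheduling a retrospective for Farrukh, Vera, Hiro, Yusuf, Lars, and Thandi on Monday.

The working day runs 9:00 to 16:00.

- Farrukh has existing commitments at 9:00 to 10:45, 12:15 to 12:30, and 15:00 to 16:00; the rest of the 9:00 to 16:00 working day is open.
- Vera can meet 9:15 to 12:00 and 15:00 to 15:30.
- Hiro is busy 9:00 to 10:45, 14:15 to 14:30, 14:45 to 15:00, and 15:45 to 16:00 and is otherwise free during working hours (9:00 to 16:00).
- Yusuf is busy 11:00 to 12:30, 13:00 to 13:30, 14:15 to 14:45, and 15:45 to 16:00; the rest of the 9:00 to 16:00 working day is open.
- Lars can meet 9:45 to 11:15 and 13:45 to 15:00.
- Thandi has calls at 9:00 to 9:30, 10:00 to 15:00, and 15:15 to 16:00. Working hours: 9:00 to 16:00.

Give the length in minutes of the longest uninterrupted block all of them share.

Farrukh free within 09:00–16:00: 10:45–12:15, 12:30–15:00.
Hiro free within 09:00–16:00: 10:45–14:15, 14:30–14:45, 15:00–15:45.
Yusuf free within 09:00–16:00: 09:00–11:00, 12:30–13:00, 13:30–14:15, 14:45–15:45.
Thandi free within 09:00–16:00: 09:30–10:00, 15:00–15:15.
Farrukh ∩ Vera: 10:45–12:00.
Farrukh ∩ Vera ∩ Hiro: 10:45–12:00.
Farrukh ∩ Vera ∩ Hiro ∩ Yusuf: 10:45–11:00.
Farrukh ∩ Vera ∩ Hiro ∩ Yusuf ∩ Lars: 10:45–11:00.
Farrukh ∩ Vera ∩ Hiro ∩ Yusuf ∩ Lars ∩ Thandi: (none).
No common window.

0 minutes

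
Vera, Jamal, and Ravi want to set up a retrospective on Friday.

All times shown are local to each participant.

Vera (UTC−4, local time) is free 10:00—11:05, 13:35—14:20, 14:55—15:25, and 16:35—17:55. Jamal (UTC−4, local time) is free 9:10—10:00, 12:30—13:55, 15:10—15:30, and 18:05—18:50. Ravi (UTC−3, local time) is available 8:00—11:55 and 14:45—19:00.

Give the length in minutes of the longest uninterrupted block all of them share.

Vera → UTC: 14:00–15:05, 17:35–18:20, 18:55–19:25, 20:35–21:55.
Jamal → UTC: 13:10–14:00, 16:30–17:55, 19:10–19:30, 22:05–22:50.
Ravi → UTC: 11:00–14:55, 17:45–22:00.
Vera ∩ Jamal: 17:35–17:55, 19:10–19:25.
Vera ∩ Jamal ∩ Ravi: 17:45–17:55, 19:10–19:25.
Common window lengths: 10, 15 min; longest is 15.

15 minutes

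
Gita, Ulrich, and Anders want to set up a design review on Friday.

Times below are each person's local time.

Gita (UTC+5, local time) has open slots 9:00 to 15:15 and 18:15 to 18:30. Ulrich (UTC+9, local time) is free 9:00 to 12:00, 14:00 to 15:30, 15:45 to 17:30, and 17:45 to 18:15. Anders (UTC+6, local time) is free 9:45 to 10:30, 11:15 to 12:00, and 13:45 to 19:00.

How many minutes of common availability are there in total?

Gita → UTC: 04:00–10:15, 13:15–13:30.
Ulrich → UTC: 00:00–03:00, 05:00–06:30, 06:45–08:30, 08:45–09:15.
Anders → UTC: 03:45–04:30, 05:15–06:00, 07:45–13:00.
Gita ∩ Ulrich: 05:00–06:30, 06:45–08:30, 08:45–09:15.
Gita ∩ Ulrich ∩ Anders: 05:15–06:00, 07:45–08:30, 08:45–09:15.
Total common minutes: 45 + 45 + 30 = 120.

120 minutes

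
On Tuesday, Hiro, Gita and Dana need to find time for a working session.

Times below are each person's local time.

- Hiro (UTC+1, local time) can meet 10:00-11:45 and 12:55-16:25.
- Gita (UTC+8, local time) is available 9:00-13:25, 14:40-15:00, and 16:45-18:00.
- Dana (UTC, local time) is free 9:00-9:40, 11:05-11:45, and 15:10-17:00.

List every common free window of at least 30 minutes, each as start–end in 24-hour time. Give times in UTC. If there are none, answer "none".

Hiro → UTC: 09:00–10:45, 11:55–15:25.
Gita → UTC: 01:00–05:25, 06:40–07:00, 08:45–10:00.
Dana → UTC: 09:00–09:40, 11:05–11:45, 15:10–17:00.
Hiro ∩ Gita: 09:00–10:00.
Hiro ∩ Gita ∩ Dana: 09:00–09:40.
Windows ≥ 30 min: 09:00–09:40.

09:00–09:40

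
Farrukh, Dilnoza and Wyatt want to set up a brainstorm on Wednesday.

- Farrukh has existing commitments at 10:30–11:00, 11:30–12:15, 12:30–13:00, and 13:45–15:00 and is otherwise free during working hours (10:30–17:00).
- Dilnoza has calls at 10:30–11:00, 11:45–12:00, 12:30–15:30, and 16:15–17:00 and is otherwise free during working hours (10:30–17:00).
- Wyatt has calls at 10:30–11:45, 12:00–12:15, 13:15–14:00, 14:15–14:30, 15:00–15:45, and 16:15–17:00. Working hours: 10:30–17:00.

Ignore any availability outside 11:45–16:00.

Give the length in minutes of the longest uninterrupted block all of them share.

15 minutes

Farrukh free within 10:30–17:00: 11:00–11:30, 12:15–12:30, 13:00–13:45, 15:00–17:00.
Dilnoza free within 10:30–17:00: 11:00–11:45, 12:00–12:30, 15:30–16:15.
Wyatt free within 10:30–17:00: 11:45–12:00, 12:15–13:15, 14:00–14:15, 14:30–15:00, 15:45–16:15.
Farrukh ∩ Dilnoza: 11:00–11:30, 12:15–12:30, 15:30–16:15.
Farrukh ∩ Dilnoza ∩ Wyatt: 12:15–12:30, 15:45–16:15.
Restricted to 11:45–16:00: 12:15–12:30, 15:45–16:00.
Common window lengths: 15, 15 min; longest is 15.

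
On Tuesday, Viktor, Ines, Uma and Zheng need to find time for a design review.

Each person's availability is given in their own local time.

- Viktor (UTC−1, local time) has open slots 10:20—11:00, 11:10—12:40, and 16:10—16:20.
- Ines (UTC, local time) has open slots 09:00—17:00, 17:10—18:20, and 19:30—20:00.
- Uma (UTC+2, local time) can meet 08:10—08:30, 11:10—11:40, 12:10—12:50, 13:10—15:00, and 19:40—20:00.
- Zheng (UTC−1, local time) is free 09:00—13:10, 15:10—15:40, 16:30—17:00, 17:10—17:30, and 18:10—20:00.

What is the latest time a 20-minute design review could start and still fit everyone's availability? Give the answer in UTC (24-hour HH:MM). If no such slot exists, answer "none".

Viktor → UTC: 11:20–12:00, 12:10–13:40, 17:10–17:20.
Ines → UTC: 09:00–17:00, 17:10–18:20, 19:30–20:00.
Uma → UTC: 06:10–06:30, 09:10–09:40, 10:10–10:50, 11:10–13:00, 17:40–18:00.
Zheng → UTC: 10:00–14:10, 16:10–16:40, 17:30–18:00, 18:10–18:30, 19:10–21:00.
Viktor ∩ Ines: 11:20–12:00, 12:10–13:40, 17:10–17:20.
Viktor ∩ Ines ∩ Uma: 11:20–12:00, 12:10–13:00.
Viktor ∩ Ines ∩ Uma ∩ Zheng: 11:20–12:00, 12:10–13:00.
Windows ≥ 20 min: 11:20–12:00, 12:10–13:00.
Latest start in the last window 12:10–13:00 is 13:00 − 20 min = 12:40.

12:40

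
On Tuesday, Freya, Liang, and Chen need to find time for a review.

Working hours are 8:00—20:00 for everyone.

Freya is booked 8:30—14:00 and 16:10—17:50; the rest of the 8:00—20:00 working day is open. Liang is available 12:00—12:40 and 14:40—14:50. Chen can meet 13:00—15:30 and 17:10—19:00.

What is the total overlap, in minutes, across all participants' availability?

10 minutes

Freya free within 08:00–20:00: 08:00–08:30, 14:00–16:10, 17:50–20:00.
Freya ∩ Liang: 14:40–14:50.
Freya ∩ Liang ∩ Chen: 14:40–14:50.
Total common minutes: 10.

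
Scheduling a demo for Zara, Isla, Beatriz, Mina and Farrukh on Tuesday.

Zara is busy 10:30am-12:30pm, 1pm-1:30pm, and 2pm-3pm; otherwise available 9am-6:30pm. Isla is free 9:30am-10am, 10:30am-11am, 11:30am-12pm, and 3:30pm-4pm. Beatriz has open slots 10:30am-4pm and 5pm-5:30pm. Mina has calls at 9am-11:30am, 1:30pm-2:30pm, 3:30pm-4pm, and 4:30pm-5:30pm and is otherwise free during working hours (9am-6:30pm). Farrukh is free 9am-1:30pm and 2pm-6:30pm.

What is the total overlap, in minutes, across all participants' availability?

0 minutes

Zara free within 09:00–18:30: 09:00–10:30, 12:30–13:00, 13:30–14:00, 15:00–18:30.
Mina free within 09:00–18:30: 11:30–13:30, 14:30–15:30, 16:00–16:30, 17:30–18:30.
Zara ∩ Isla: 09:30–10:00, 15:30–16:00.
Zara ∩ Isla ∩ Beatriz: 15:30–16:00.
Zara ∩ Isla ∩ Beatriz ∩ Mina: (none).
Zara ∩ Isla ∩ Beatriz ∩ Mina ∩ Farrukh: (none).
Total common minutes: 0.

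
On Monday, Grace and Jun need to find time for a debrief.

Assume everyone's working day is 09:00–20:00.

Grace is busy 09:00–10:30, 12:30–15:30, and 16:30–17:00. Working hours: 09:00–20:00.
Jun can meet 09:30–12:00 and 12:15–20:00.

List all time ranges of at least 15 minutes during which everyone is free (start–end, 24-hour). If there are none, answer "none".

Grace free within 09:00–20:00: 10:30–12:30, 15:30–16:30, 17:00–20:00.
Grace ∩ Jun: 10:30–12:00, 12:15–12:30, 15:30–16:30, 17:00–20:00.
Windows ≥ 15 min: 10:30–12:00, 12:15–12:30, 15:30–16:30, 17:00–20:00.

10:30–12:00, 12:15–12:30, 15:30–16:30, 17:00–20:00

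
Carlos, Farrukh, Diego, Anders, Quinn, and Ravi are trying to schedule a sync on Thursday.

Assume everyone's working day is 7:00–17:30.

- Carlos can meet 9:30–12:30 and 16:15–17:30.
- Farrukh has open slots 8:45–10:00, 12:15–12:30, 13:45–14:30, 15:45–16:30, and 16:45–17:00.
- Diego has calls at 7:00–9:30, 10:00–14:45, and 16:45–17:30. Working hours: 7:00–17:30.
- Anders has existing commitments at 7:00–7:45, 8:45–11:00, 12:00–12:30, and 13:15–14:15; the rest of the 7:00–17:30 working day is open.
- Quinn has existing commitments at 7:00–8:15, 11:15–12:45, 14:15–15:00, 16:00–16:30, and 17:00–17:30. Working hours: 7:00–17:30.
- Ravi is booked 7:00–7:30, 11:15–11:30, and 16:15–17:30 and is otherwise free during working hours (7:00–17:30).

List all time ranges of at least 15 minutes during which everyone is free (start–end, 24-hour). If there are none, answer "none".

Diego free within 07:00–17:30: 09:30–10:00, 14:45–16:45.
Anders free within 07:00–17:30: 07:45–08:45, 11:00–12:00, 12:30–13:15, 14:15–17:30.
Quinn free within 07:00–17:30: 08:15–11:15, 12:45–14:15, 15:00–16:00, 16:30–17:00.
Ravi free within 07:00–17:30: 07:30–11:15, 11:30–16:15.
Carlos ∩ Farrukh: 09:30–10:00, 12:15–12:30, 16:15–16:30, 16:45–17:00.
Carlos ∩ Farrukh ∩ Diego: 09:30–10:00, 16:15–16:30.
Carlos ∩ Farrukh ∩ Diego ∩ Anders: 16:15–16:30.
Carlos ∩ Farrukh ∩ Diego ∩ Anders ∩ Quinn: (none).
Carlos ∩ Farrukh ∩ Diego ∩ Anders ∩ Quinn ∩ Ravi: (none).
Windows ≥ 15 min: (none).

none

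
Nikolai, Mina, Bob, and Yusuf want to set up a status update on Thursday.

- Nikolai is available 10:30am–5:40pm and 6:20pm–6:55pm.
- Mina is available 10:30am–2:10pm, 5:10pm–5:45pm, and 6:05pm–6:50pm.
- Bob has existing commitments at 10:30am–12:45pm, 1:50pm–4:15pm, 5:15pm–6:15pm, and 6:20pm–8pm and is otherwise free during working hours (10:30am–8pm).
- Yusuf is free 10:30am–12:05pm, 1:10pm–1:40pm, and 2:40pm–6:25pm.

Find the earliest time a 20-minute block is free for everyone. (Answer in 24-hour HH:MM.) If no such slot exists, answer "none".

13:10

Bob free within 10:30–20:00: 12:45–13:50, 16:15–17:15, 18:15–18:20.
Nikolai ∩ Mina: 10:30–14:10, 17:10–17:40, 18:20–18:50.
Nikolai ∩ Mina ∩ Bob: 12:45–13:50, 17:10–17:15.
Nikolai ∩ Mina ∩ Bob ∩ Yusuf: 13:10–13:40, 17:10–17:15.
Windows ≥ 20 min: 13:10–13:40.
Earliest such window starts at 13:10.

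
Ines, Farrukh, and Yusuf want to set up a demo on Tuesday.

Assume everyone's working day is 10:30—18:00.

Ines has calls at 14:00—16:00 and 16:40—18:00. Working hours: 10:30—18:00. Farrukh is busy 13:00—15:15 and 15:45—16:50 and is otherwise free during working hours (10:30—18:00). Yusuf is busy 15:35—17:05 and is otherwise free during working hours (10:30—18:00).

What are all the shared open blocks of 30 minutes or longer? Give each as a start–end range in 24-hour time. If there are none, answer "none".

Ines free within 10:30–18:00: 10:30–14:00, 16:00–16:40.
Farrukh free within 10:30–18:00: 10:30–13:00, 15:15–15:45, 16:50–18:00.
Yusuf free within 10:30–18:00: 10:30–15:35, 17:05–18:00.
Ines ∩ Farrukh: 10:30–13:00.
Ines ∩ Farrukh ∩ Yusuf: 10:30–13:00.
Windows ≥ 30 min: 10:30–13:00.

10:30–13:00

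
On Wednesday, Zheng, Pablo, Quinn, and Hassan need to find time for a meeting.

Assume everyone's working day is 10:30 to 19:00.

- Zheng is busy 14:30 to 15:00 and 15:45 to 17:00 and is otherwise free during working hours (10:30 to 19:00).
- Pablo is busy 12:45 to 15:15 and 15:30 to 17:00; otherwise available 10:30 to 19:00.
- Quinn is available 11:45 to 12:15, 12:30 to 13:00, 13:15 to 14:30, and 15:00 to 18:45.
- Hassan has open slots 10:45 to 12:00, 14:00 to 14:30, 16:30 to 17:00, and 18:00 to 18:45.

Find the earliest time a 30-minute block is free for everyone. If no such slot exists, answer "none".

18:00

Zheng free within 10:30–19:00: 10:30–14:30, 15:00–15:45, 17:00–19:00.
Pablo free within 10:30–19:00: 10:30–12:45, 15:15–15:30, 17:00–19:00.
Zheng ∩ Pablo: 10:30–12:45, 15:15–15:30, 17:00–19:00.
Zheng ∩ Pablo ∩ Quinn: 11:45–12:15, 12:30–12:45, 15:15–15:30, 17:00–18:45.
Zheng ∩ Pablo ∩ Quinn ∩ Hassan: 11:45–12:00, 18:00–18:45.
Windows ≥ 30 min: 18:00–18:45.
Earliest such window starts at 18:00.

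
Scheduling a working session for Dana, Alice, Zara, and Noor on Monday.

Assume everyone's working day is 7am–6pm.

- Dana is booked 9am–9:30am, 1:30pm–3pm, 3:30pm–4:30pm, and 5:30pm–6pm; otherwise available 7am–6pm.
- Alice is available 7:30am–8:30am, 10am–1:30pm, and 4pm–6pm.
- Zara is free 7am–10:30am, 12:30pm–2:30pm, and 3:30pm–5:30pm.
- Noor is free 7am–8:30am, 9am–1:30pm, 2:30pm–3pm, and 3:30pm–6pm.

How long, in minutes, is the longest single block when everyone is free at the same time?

Dana free within 07:00–18:00: 07:00–09:00, 09:30–13:30, 15:00–15:30, 16:30–17:30.
Dana ∩ Alice: 07:30–08:30, 10:00–13:30, 16:30–17:30.
Dana ∩ Alice ∩ Zara: 07:30–08:30, 10:00–10:30, 12:30–13:30, 16:30–17:30.
Dana ∩ Alice ∩ Zara ∩ Noor: 07:30–08:30, 10:00–10:30, 12:30–13:30, 16:30–17:30.
Common window lengths: 60, 30, 60, 60 min; longest is 60.

60 minutes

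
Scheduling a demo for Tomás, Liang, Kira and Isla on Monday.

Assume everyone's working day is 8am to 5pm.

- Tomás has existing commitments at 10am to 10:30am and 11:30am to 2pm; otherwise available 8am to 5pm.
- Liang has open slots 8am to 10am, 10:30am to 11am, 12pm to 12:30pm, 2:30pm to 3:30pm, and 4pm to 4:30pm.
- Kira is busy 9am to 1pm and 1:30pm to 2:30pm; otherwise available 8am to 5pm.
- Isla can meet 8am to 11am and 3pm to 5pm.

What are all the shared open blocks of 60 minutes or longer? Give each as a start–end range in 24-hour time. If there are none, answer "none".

Tomás free within 08:00–17:00: 08:00–10:00, 10:30–11:30, 14:00–17:00.
Kira free within 08:00–17:00: 08:00–09:00, 13:00–13:30, 14:30–17:00.
Tomás ∩ Liang: 08:00–10:00, 10:30–11:00, 14:30–15:30, 16:00–16:30.
Tomás ∩ Liang ∩ Kira: 08:00–09:00, 14:30–15:30, 16:00–16:30.
Tomás ∩ Liang ∩ Kira ∩ Isla: 08:00–09:00, 15:00–15:30, 16:00–16:30.
Windows ≥ 60 min: 08:00–09:00.

08:00–09:00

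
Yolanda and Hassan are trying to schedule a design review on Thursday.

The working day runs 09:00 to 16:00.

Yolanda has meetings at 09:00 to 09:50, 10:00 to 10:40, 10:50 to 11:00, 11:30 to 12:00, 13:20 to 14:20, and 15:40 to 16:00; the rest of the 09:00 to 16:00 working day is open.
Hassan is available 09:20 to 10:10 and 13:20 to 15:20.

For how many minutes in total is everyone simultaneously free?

70 minutes

Yolanda free within 09:00–16:00: 09:50–10:00, 10:40–10:50, 11:00–11:30, 12:00–13:20, 14:20–15:40.
Yolanda ∩ Hassan: 09:50–10:00, 14:20–15:20.
Total common minutes: 10 + 60 = 70.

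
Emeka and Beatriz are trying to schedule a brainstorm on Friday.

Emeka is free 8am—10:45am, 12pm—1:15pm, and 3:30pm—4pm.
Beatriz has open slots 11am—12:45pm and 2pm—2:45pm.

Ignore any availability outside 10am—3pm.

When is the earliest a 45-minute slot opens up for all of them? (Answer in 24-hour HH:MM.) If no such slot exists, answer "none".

12:00

Emeka ∩ Beatriz: 12:00–12:45.
Restricted to 10:00–15:00: 12:00–12:45.
Windows ≥ 45 min: 12:00–12:45.
Earliest such window starts at 12:00.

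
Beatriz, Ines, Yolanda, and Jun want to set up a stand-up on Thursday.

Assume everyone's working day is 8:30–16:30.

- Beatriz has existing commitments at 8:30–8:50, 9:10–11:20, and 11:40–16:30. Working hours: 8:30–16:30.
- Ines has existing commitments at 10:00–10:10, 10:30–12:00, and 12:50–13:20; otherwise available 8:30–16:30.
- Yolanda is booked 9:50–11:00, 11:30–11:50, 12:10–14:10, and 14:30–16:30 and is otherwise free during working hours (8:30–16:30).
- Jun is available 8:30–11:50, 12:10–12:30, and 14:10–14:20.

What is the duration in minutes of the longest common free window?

20 minutes

Beatriz free within 08:30–16:30: 08:50–09:10, 11:20–11:40.
Ines free within 08:30–16:30: 08:30–10:00, 10:10–10:30, 12:00–12:50, 13:20–16:30.
Yolanda free within 08:30–16:30: 08:30–09:50, 11:00–11:30, 11:50–12:10, 14:10–14:30.
Beatriz ∩ Ines: 08:50–09:10.
Beatriz ∩ Ines ∩ Yolanda: 08:50–09:10.
Beatriz ∩ Ines ∩ Yolanda ∩ Jun: 08:50–09:10.
Single common window of 20 minutes.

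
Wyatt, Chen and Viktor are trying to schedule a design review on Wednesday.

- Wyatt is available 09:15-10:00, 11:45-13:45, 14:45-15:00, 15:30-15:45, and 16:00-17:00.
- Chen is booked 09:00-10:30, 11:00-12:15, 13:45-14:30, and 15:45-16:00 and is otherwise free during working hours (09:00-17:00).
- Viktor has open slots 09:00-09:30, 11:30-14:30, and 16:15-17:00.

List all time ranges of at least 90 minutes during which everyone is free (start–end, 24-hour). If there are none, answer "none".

12:15–13:45

Chen free within 09:00–17:00: 10:30–11:00, 12:15–13:45, 14:30–15:45, 16:00–17:00.
Wyatt ∩ Chen: 12:15–13:45, 14:45–15:00, 15:30–15:45, 16:00–17:00.
Wyatt ∩ Chen ∩ Viktor: 12:15–13:45, 16:15–17:00.
Windows ≥ 90 min: 12:15–13:45.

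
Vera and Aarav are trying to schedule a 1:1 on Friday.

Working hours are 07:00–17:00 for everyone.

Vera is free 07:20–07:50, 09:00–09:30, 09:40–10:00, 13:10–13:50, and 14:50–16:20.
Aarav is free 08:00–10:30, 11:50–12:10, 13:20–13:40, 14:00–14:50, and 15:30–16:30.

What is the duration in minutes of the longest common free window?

Vera ∩ Aarav: 09:00–09:30, 09:40–10:00, 13:20–13:40, 15:30–16:20.
Common window lengths: 30, 20, 20, 50 min; longest is 50.

50 minutes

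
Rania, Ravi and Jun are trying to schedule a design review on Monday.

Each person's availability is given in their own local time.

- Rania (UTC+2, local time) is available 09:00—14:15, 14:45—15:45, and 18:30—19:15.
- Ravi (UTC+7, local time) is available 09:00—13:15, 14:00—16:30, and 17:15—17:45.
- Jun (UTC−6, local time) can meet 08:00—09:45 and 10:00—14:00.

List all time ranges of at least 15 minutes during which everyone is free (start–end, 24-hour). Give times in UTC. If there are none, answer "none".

Rania → UTC: 07:00–12:15, 12:45–13:45, 16:30–17:15.
Ravi → UTC: 02:00–06:15, 07:00–09:30, 10:15–10:45.
Jun → UTC: 14:00–15:45, 16:00–20:00.
Rania ∩ Ravi: 07:00–09:30, 10:15–10:45.
Rania ∩ Ravi ∩ Jun: (none).
Windows ≥ 15 min: (none).

none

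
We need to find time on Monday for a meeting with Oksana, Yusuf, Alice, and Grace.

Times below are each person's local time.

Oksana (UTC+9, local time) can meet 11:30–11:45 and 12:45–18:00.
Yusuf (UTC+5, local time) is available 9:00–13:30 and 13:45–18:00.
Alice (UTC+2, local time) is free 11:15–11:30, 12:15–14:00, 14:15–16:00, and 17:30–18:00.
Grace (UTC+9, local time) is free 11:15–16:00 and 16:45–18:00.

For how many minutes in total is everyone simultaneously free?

0 minutes

Oksana → UTC: 02:30–02:45, 03:45–09:00.
Yusuf → UTC: 04:00–08:30, 08:45–13:00.
Alice → UTC: 09:15–09:30, 10:15–12:00, 12:15–14:00, 15:30–16:00.
Grace → UTC: 02:15–07:00, 07:45–09:00.
Oksana ∩ Yusuf: 04:00–08:30, 08:45–09:00.
Oksana ∩ Yusuf ∩ Alice: (none).
Oksana ∩ Yusuf ∩ Alice ∩ Grace: (none).
Total common minutes: 0.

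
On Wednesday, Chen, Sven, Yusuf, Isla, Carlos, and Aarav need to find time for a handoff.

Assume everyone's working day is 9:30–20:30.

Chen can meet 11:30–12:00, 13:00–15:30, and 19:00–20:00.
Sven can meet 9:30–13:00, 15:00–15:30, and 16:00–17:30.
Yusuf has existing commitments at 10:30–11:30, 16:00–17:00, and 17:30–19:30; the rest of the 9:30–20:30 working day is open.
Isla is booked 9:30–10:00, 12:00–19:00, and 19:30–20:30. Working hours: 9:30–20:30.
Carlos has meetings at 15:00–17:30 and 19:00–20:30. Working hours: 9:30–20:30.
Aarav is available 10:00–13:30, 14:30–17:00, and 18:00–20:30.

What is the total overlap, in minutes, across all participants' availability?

30 minutes

Yusuf free within 09:30–20:30: 09:30–10:30, 11:30–16:00, 17:00–17:30, 19:30–20:30.
Isla free within 09:30–20:30: 10:00–12:00, 19:00–19:30.
Carlos free within 09:30–20:30: 09:30–15:00, 17:30–19:00.
Chen ∩ Sven: 11:30–12:00, 15:00–15:30.
Chen ∩ Sven ∩ Yusuf: 11:30–12:00, 15:00–15:30.
Chen ∩ Sven ∩ Yusuf ∩ Isla: 11:30–12:00.
Chen ∩ Sven ∩ Yusuf ∩ Isla ∩ Carlos: 11:30–12:00.
Chen ∩ Sven ∩ Yusuf ∩ Isla ∩ Carlos ∩ Aarav: 11:30–12:00.
Total common minutes: 30.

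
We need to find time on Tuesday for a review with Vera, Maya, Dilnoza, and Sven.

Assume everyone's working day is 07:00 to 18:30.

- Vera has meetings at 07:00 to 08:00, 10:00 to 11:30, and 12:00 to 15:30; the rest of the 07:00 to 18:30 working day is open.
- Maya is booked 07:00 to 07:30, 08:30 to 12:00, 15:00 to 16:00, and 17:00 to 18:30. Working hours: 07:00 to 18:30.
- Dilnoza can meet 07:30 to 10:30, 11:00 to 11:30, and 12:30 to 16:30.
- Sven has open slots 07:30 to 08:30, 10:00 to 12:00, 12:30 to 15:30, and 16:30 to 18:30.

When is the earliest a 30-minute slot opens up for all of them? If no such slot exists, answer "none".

Vera free within 07:00–18:30: 08:00–10:00, 11:30–12:00, 15:30–18:30.
Maya free within 07:00–18:30: 07:30–08:30, 12:00–15:00, 16:00–17:00.
Vera ∩ Maya: 08:00–08:30, 16:00–17:00.
Vera ∩ Maya ∩ Dilnoza: 08:00–08:30, 16:00–16:30.
Vera ∩ Maya ∩ Dilnoza ∩ Sven: 08:00–08:30.
Windows ≥ 30 min: 08:00–08:30.
Earliest such window starts at 08:00.

08:00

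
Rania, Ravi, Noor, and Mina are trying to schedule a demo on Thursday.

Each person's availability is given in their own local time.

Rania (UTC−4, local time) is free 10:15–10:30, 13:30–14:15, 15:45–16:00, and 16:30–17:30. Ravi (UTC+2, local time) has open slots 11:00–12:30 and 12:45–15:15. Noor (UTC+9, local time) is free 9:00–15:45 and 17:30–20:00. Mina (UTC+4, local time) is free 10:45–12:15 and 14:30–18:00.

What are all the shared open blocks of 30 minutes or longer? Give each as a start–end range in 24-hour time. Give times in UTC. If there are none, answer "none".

none

Rania → UTC: 14:15–14:30, 17:30–18:15, 19:45–20:00, 20:30–21:30.
Ravi → UTC: 09:00–10:30, 10:45–13:15.
Noor → UTC: 00:00–06:45, 08:30–11:00.
Mina → UTC: 06:45–08:15, 10:30–14:00.
Rania ∩ Ravi: (none).
Rania ∩ Ravi ∩ Noor: (none).
Rania ∩ Ravi ∩ Noor ∩ Mina: (none).
Windows ≥ 30 min: (none).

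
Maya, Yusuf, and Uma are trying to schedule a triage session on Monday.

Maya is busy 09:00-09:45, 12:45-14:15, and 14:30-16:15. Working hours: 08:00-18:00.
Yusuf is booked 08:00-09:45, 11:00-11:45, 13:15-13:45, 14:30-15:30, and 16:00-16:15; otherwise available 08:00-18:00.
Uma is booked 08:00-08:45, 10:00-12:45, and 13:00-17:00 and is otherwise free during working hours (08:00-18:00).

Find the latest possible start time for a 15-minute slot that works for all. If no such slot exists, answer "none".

Maya free within 08:00–18:00: 08:00–09:00, 09:45–12:45, 14:15–14:30, 16:15–18:00.
Yusuf free within 08:00–18:00: 09:45–11:00, 11:45–13:15, 13:45–14:30, 15:30–16:00, 16:15–18:00.
Uma free within 08:00–18:00: 08:45–10:00, 12:45–13:00, 17:00–18:00.
Maya ∩ Yusuf: 09:45–11:00, 11:45–12:45, 14:15–14:30, 16:15–18:00.
Maya ∩ Yusuf ∩ Uma: 09:45–10:00, 17:00–18:00.
Windows ≥ 15 min: 09:45–10:00, 17:00–18:00.
Latest start in the last window 17:00–18:00 is 18:00 − 15 min = 17:45.

17:45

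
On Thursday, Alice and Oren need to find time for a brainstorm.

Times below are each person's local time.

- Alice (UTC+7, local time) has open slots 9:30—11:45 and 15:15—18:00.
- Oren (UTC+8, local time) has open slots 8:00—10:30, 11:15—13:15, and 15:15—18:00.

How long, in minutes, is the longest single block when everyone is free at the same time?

Alice → UTC: 02:30–04:45, 08:15–11:00.
Oren → UTC: 00:00–02:30, 03:15–05:15, 07:15–10:00.
Alice ∩ Oren: 03:15–04:45, 08:15–10:00.
Common window lengths: 90, 105 min; longest is 105.

105 minutes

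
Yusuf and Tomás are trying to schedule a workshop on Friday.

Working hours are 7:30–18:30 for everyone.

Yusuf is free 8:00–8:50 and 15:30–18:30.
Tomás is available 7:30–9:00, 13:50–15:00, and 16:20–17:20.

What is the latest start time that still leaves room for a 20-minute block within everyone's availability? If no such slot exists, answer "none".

17:00

Yusuf ∩ Tomás: 08:00–08:50, 16:20–17:20.
Windows ≥ 20 min: 08:00–08:50, 16:20–17:20.
Latest start in the last window 16:20–17:20 is 17:20 − 20 min = 17:00.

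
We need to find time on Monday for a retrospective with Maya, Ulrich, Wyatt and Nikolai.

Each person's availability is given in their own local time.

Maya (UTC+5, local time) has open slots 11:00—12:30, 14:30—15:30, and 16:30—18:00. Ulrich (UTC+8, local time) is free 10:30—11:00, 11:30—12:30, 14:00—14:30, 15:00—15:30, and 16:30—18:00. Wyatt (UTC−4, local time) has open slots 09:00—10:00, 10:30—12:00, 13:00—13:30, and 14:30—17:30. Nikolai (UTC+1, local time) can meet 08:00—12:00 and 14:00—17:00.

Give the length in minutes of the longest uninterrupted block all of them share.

Maya → UTC: 06:00–07:30, 09:30–10:30, 11:30–13:00.
Ulrich → UTC: 02:30–03:00, 03:30–04:30, 06:00–06:30, 07:00–07:30, 08:30–10:00.
Wyatt → UTC: 13:00–14:00, 14:30–16:00, 17:00–17:30, 18:30–21:30.
Nikolai → UTC: 07:00–11:00, 13:00–16:00.
Maya ∩ Ulrich: 06:00–06:30, 07:00–07:30, 09:30–10:00.
Maya ∩ Ulrich ∩ Wyatt: (none).
Maya ∩ Ulrich ∩ Wyatt ∩ Nikolai: (none).
No common window.

0 minutes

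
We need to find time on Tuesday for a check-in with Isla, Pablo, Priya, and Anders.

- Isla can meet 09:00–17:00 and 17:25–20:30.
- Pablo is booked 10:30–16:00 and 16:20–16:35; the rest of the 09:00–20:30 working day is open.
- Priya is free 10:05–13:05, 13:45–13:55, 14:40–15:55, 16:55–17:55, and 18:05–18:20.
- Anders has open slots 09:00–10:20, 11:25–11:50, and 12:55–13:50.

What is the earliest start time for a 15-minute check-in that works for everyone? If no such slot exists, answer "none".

10:05

Pablo free within 09:00–20:30: 09:00–10:30, 16:00–16:20, 16:35–20:30.
Isla ∩ Pablo: 09:00–10:30, 16:00–16:20, 16:35–17:00, 17:25–20:30.
Isla ∩ Pablo ∩ Priya: 10:05–10:30, 16:55–17:00, 17:25–17:55, 18:05–18:20.
Isla ∩ Pablo ∩ Priya ∩ Anders: 10:05–10:20.
Windows ≥ 15 min: 10:05–10:20.
Earliest such window starts at 10:05.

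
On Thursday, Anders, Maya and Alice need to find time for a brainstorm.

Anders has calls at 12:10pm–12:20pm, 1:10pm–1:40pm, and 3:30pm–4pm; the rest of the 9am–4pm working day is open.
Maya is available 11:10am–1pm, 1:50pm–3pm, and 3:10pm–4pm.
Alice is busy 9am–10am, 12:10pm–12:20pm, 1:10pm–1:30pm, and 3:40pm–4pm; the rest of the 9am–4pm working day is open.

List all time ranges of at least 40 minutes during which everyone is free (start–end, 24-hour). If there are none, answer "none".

11:10–12:10, 12:20–13:00, 13:50–15:00

Anders free within 09:00–16:00: 09:00–12:10, 12:20–13:10, 13:40–15:30.
Alice free within 09:00–16:00: 10:00–12:10, 12:20–13:10, 13:30–15:40.
Anders ∩ Maya: 11:10–12:10, 12:20–13:00, 13:50–15:00, 15:10–15:30.
Anders ∩ Maya ∩ Alice: 11:10–12:10, 12:20–13:00, 13:50–15:00, 15:10–15:30.
Windows ≥ 40 min: 11:10–12:10, 12:20–13:00, 13:50–15:00.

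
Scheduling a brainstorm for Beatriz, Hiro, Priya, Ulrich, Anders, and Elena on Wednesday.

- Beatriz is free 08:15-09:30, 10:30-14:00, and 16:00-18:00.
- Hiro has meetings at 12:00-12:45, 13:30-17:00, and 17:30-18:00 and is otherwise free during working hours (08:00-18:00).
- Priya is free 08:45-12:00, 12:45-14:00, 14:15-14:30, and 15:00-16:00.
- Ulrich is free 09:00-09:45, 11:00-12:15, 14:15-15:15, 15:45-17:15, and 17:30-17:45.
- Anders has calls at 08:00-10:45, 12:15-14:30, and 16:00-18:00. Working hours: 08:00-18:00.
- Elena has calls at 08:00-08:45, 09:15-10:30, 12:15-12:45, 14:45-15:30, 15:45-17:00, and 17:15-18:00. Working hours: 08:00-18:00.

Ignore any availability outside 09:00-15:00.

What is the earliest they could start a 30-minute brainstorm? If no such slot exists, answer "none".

11:00

Hiro free within 08:00–18:00: 08:00–12:00, 12:45–13:30, 17:00–17:30.
Anders free within 08:00–18:00: 10:45–12:15, 14:30–16:00.
Elena free within 08:00–18:00: 08:45–09:15, 10:30–12:15, 12:45–14:45, 15:30–15:45, 17:00–17:15.
Beatriz ∩ Hiro: 08:15–09:30, 10:30–12:00, 12:45–13:30, 17:00–17:30.
Beatriz ∩ Hiro ∩ Priya: 08:45–09:30, 10:30–12:00, 12:45–13:30.
Beatriz ∩ Hiro ∩ Priya ∩ Ulrich: 09:00–09:30, 11:00–12:00.
Beatriz ∩ Hiro ∩ Priya ∩ Ulrich ∩ Anders: 11:00–12:00.
Beatriz ∩ Hiro ∩ Priya ∩ Ulrich ∩ Anders ∩ Elena: 11:00–12:00.
Restricted to 09:00–15:00: 11:00–12:00.
Windows ≥ 30 min: 11:00–12:00.
Earliest such window starts at 11:00.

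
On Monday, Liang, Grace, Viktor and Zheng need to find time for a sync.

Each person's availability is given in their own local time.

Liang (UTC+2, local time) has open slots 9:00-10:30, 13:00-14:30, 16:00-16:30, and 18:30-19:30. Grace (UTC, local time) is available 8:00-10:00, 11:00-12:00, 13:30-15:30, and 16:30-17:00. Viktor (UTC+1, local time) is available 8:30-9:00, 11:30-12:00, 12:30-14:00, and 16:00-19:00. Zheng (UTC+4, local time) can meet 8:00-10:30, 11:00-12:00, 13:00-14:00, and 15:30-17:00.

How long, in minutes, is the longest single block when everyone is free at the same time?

30 minutes

Liang → UTC: 07:00–08:30, 11:00–12:30, 14:00–14:30, 16:30–17:30.
Grace → UTC: 08:00–10:00, 11:00–12:00, 13:30–15:30, 16:30–17:00.
Viktor → UTC: 07:30–08:00, 10:30–11:00, 11:30–13:00, 15:00–18:00.
Zheng → UTC: 04:00–06:30, 07:00–08:00, 09:00–10:00, 11:30–13:00.
Liang ∩ Grace: 08:00–08:30, 11:00–12:00, 14:00–14:30, 16:30–17:00.
Liang ∩ Grace ∩ Viktor: 11:30–12:00, 16:30–17:00.
Liang ∩ Grace ∩ Viktor ∩ Zheng: 11:30–12:00.
Single common window of 30 minutes.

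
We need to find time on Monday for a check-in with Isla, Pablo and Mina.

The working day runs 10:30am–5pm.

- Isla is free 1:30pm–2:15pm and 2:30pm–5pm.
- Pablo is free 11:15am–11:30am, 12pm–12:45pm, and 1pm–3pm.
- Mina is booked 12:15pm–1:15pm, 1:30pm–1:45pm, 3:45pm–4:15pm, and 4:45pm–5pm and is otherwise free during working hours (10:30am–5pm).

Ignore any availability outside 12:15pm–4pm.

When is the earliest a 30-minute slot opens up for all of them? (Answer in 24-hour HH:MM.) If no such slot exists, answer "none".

Mina free within 10:30–17:00: 10:30–12:15, 13:15–13:30, 13:45–15:45, 16:15–16:45.
Isla ∩ Pablo: 13:30–14:15, 14:30–15:00.
Isla ∩ Pablo ∩ Mina: 13:45–14:15, 14:30–15:00.
Restricted to 12:15–16:00: 13:45–14:15, 14:30–15:00.
Windows ≥ 30 min: 13:45–14:15, 14:30–15:00.
Earliest such window starts at 13:45.

13:45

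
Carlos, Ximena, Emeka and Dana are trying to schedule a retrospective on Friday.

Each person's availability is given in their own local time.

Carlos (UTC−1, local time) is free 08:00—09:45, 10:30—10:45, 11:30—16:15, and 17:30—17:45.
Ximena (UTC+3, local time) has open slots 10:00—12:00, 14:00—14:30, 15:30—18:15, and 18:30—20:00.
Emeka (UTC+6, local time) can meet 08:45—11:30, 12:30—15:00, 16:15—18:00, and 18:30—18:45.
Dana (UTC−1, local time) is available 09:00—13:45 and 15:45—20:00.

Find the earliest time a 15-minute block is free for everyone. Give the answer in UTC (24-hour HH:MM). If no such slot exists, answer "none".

Carlos → UTC: 09:00–10:45, 11:30–11:45, 12:30–17:15, 18:30–18:45.
Ximena → UTC: 07:00–09:00, 11:00–11:30, 12:30–15:15, 15:30–17:00.
Emeka → UTC: 02:45–05:30, 06:30–09:00, 10:15–12:00, 12:30–12:45.
Dana → UTC: 10:00–14:45, 16:45–21:00.
Carlos ∩ Ximena: 12:30–15:15, 15:30–17:00.
Carlos ∩ Ximena ∩ Emeka: 12:30–12:45.
Carlos ∩ Ximena ∩ Emeka ∩ Dana: 12:30–12:45.
Windows ≥ 15 min: 12:30–12:45.
Earliest such window starts at 12:30.

12:30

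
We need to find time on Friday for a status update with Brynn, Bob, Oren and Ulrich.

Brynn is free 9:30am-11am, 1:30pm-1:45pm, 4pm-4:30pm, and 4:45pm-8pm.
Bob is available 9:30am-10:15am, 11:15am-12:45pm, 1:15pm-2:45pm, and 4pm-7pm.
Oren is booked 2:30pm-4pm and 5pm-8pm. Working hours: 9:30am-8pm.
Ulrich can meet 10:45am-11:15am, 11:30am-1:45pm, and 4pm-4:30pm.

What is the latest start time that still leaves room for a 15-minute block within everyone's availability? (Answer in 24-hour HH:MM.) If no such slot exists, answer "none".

Oren free within 09:30–20:00: 09:30–14:30, 16:00–17:00.
Brynn ∩ Bob: 09:30–10:15, 13:30–13:45, 16:00–16:30, 16:45–19:00.
Brynn ∩ Bob ∩ Oren: 09:30–10:15, 13:30–13:45, 16:00–16:30, 16:45–17:00.
Brynn ∩ Bob ∩ Oren ∩ Ulrich: 13:30–13:45, 16:00–16:30.
Windows ≥ 15 min: 13:30–13:45, 16:00–16:30.
Latest start in the last window 16:00–16:30 is 16:30 − 15 min = 16:15.

16:15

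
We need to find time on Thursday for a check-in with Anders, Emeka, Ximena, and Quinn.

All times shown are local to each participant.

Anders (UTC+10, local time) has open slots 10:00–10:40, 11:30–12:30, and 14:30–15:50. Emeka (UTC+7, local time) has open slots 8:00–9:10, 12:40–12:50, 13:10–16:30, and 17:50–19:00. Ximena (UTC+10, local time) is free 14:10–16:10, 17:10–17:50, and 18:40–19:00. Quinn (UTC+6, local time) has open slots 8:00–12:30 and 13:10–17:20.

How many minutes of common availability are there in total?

10 minutes

Anders → UTC: 00:00–00:40, 01:30–02:30, 04:30–05:50.
Emeka → UTC: 01:00–02:10, 05:40–05:50, 06:10–09:30, 10:50–12:00.
Ximena → UTC: 04:10–06:10, 07:10–07:50, 08:40–09:00.
Quinn → UTC: 02:00–06:30, 07:10–11:20.
Anders ∩ Emeka: 01:30–02:10, 05:40–05:50.
Anders ∩ Emeka ∩ Ximena: 05:40–05:50.
Anders ∩ Emeka ∩ Ximena ∩ Quinn: 05:40–05:50.
Total common minutes: 10.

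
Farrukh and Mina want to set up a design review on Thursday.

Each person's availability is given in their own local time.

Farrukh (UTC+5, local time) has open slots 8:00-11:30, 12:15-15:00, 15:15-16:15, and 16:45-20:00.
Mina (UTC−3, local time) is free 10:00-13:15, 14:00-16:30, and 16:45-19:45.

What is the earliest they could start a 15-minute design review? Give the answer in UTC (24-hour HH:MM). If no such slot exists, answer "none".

13:00

Farrukh → UTC: 03:00–06:30, 07:15–10:00, 10:15–11:15, 11:45–15:00.
Mina → UTC: 13:00–16:15, 17:00–19:30, 19:45–22:45.
Farrukh ∩ Mina: 13:00–15:00.
Windows ≥ 15 min: 13:00–15:00.
Earliest such window starts at 13:00.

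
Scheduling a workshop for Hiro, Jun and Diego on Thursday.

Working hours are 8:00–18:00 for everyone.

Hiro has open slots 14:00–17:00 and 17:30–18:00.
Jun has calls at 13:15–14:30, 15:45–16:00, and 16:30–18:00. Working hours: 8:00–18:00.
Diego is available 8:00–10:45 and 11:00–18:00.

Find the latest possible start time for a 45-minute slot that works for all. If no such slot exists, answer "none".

Jun free within 08:00–18:00: 08:00–13:15, 14:30–15:45, 16:00–16:30.
Hiro ∩ Jun: 14:30–15:45, 16:00–16:30.
Hiro ∩ Jun ∩ Diego: 14:30–15:45, 16:00–16:30.
Windows ≥ 45 min: 14:30–15:45.
Latest start in the last window 14:30–15:45 is 15:45 − 45 min = 15:00.

15:00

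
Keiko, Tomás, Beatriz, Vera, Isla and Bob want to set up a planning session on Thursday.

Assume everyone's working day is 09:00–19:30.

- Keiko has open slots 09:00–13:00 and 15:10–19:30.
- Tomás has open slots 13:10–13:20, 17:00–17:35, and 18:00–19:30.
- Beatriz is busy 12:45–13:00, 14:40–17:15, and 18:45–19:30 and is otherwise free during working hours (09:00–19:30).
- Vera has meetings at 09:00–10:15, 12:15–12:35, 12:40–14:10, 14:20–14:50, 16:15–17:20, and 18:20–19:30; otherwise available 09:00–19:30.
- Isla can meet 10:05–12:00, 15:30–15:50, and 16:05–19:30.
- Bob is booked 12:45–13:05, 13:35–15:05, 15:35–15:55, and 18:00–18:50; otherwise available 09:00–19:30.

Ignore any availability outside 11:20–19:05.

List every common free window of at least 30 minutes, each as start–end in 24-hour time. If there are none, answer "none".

Beatriz free within 09:00–19:30: 09:00–12:45, 13:00–14:40, 17:15–18:45.
Vera free within 09:00–19:30: 10:15–12:15, 12:35–12:40, 14:10–14:20, 14:50–16:15, 17:20–18:20.
Bob free within 09:00–19:30: 09:00–12:45, 13:05–13:35, 15:05–15:35, 15:55–18:00, 18:50–19:30.
Keiko ∩ Tomás: 17:00–17:35, 18:00–19:30.
Keiko ∩ Tomás ∩ Beatriz: 17:15–17:35, 18:00–18:45.
Keiko ∩ Tomás ∩ Beatriz ∩ Vera: 17:20–17:35, 18:00–18:20.
Keiko ∩ Tomás ∩ Beatriz ∩ Vera ∩ Isla: 17:20–17:35, 18:00–18:20.
Keiko ∩ Tomás ∩ Beatriz ∩ Vera ∩ Isla ∩ Bob: 17:20–17:35.
Restricted to 11:20–19:05: 17:20–17:35.
Windows ≥ 30 min: (none).

none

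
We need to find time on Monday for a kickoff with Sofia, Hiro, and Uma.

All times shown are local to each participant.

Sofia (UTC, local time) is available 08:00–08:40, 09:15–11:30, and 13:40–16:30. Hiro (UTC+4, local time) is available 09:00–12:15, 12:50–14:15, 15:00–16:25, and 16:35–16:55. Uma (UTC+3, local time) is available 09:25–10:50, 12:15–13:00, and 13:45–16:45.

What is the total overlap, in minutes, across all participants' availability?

Sofia → UTC: 08:00–08:40, 09:15–11:30, 13:40–16:30.
Hiro → UTC: 05:00–08:15, 08:50–10:15, 11:00–12:25, 12:35–12:55.
Uma → UTC: 06:25–07:50, 09:15–10:00, 10:45–13:45.
Sofia ∩ Hiro: 08:00–08:15, 09:15–10:15, 11:00–11:30.
Sofia ∩ Hiro ∩ Uma: 09:15–10:00, 11:00–11:30.
Total common minutes: 45 + 30 = 75.

75 minutes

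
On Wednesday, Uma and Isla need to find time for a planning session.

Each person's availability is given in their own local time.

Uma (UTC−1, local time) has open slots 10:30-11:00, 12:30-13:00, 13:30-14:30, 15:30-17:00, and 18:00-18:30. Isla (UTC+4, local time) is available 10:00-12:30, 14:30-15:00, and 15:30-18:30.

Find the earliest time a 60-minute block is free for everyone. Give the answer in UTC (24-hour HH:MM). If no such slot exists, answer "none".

none

Uma → UTC: 11:30–12:00, 13:30–14:00, 14:30–15:30, 16:30–18:00, 19:00–19:30.
Isla → UTC: 06:00–08:30, 10:30–11:00, 11:30–14:30.
Uma ∩ Isla: 11:30–12:00, 13:30–14:00.
Windows ≥ 60 min: (none).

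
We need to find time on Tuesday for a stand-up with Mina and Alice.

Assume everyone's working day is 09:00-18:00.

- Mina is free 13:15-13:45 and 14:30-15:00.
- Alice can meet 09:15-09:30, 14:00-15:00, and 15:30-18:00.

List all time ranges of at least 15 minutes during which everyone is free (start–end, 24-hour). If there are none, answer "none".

Mina ∩ Alice: 14:30–15:00.
Windows ≥ 15 min: 14:30–15:00.

14:30–15:00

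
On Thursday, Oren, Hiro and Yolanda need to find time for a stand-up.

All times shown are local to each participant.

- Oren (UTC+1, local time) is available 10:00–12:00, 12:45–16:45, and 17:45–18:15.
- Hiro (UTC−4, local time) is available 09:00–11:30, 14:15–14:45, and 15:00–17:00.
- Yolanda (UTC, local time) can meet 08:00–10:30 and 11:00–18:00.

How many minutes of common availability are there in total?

Oren → UTC: 09:00–11:00, 11:45–15:45, 16:45–17:15.
Hiro → UTC: 13:00–15:30, 18:15–18:45, 19:00–21:00.
Yolanda → UTC: 08:00–10:30, 11:00–18:00.
Oren ∩ Hiro: 13:00–15:30.
Oren ∩ Hiro ∩ Yolanda: 13:00–15:30.
Total common minutes: 150.

150 minutes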